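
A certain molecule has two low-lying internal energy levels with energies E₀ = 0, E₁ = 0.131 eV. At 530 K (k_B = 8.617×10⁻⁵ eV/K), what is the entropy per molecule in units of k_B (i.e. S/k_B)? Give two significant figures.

k_BT = 8.617×10⁻⁵ × 530 K = 0.04567 eV.
Eᵢ/kT = 0, 2.868.
Z = Σ e^(−Eᵢ/kT) = e^(−0) + e^(−2.868) = 1.000 + 0.05681 = 1.057.
⟨E⟩ = Σ EᵢPᵢ = 0.007041 eV.
S/k_B = ln Z + ⟨E⟩/kT = ln(1.057) + 0.007041/0.04567 = 0.05543 + 0.1542 = 0.21.

0.21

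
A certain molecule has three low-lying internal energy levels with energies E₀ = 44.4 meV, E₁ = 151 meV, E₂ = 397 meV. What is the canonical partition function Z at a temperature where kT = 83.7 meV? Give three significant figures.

Eᵢ/kT = 0.53047, 1.8041, 4.7431.
Z = Σ e^(−Eᵢ/kT) = e^(−0.53047) + e^(−1.8041) + e^(−4.7431) = 0.58833 + 0.16462 + 0.0087116 = 0.76166.

Z = 0.762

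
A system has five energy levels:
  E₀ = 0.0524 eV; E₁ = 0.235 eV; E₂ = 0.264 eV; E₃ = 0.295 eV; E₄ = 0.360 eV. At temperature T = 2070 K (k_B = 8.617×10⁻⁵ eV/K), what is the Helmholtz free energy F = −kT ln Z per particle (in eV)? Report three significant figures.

k_BT = 8.617×10⁻⁵ × 2070 K = 0.17837 eV.
Eᵢ/kT = 0.29377, 1.3175, 1.4801, 1.6539, 2.0183.
Z = Σ e^(−Eᵢ/kT) = e^(−0.29377) + e^(−1.3175) + e^(−1.4801) + e^(−1.6539) + e^(−2.0183) = 0.74545 + 0.26780 + 0.22761 + 0.19130 + 0.13288 = 1.5650.
F = −kT ln Z = −0.17837 × ln(1.5650) = −0.17837 × 0.44789 = -0.0799 eV.

-0.0799 eV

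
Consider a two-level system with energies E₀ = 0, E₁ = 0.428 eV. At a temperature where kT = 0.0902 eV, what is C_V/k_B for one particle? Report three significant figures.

Eᵢ/kT = 0, 4.7450.
Z = Σ e^(−Eᵢ/kT) = e^(−0) + e^(−4.7450) = 1.0000 + 0.0086951 = 1.0087.
⟨E⟩ = 0.0036894 eV, ⟨E²⟩ = 0.0015791 eV².
C_V/k_B = (⟨E²⟩ − ⟨E⟩²)/(kT)² = (0.0015791 − 0.000013612)/0.0081360 = 0.192.

0.192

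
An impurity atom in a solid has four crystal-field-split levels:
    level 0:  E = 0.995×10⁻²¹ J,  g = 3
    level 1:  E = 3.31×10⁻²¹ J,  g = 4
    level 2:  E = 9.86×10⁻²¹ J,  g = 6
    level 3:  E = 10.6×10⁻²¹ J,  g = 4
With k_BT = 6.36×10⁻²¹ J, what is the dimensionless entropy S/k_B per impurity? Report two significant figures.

Eᵢ/kT = 0.1564, 0.5204, 1.550, 1.667.
Z = Σ gᵢe^(−Eᵢ/kT) = 3·e^(−0.1564) + 4·e^(−0.5204) + 6·e^(−1.550) + 4·e^(−1.667) = 2.566 + 2.377 + 1.273 + 0.7553 = 6.971.
⟨E⟩ = Σ EᵢPᵢ = 4.444 ×10⁻²¹ J.
S/k_B = ln Z + ⟨E⟩/kT = ln(6.971) + 4.444/6.36 = 1.942 + 0.6987 = 2.6.

2.6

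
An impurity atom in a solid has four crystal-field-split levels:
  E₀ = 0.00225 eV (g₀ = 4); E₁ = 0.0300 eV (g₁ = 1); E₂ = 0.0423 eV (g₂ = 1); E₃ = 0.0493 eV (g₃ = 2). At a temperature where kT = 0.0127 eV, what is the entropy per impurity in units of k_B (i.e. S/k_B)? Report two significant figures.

1.6

Eᵢ/kT = 0.1772, 2.362, 3.331, 3.882.
Z = Σ gᵢe^(−Eᵢ/kT) = 4·e^(−0.1772) + 1·e^(−2.362) + 1·e^(−3.331) + 2·e^(−3.882) = 3.350 + 0.09423 + 0.03576 + 0.04122 = 3.521.
⟨E⟩ = Σ EᵢPᵢ = 0.003950 eV.
S/k_B = ln Z + ⟨E⟩/kT = ln(3.521) + 0.003950/0.0127 = 1.259 + 0.3110 = 1.6.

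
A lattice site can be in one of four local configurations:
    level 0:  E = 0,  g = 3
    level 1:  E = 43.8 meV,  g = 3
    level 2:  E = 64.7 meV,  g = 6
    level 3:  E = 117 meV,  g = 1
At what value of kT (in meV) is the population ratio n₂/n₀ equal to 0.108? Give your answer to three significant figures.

n₂/n₀ = (g₂/g₀) exp[−(E₂−E₀)/kT] = 0.108.
⇒ (E₂−E₀)/kT = ln((6/3)/0.108) = ln(18.519) = 2.9188.
kT = 64.7 meV / 2.9188 = 22.2 meV.

22.2 meV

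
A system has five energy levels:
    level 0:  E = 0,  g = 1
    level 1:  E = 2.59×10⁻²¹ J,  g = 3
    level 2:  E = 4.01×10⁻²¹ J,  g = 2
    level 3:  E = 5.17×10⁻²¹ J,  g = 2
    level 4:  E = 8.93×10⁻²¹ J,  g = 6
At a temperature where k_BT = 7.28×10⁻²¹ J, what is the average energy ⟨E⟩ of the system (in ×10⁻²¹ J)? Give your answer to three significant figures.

4.41 ×10⁻²¹ J

Eᵢ/kT = 0, 0.35577, 0.55082, 0.71016, 1.2266.
Z = Σ gᵢe^(−Eᵢ/kT) = 1·e^(−0) + 3·e^(−0.35577) + 2·e^(−0.55082) + 2·e^(−0.71016) + 6·e^(−1.2266) = 1.0000 + 2.1019 + 1.1530 + 0.98313 + 1.7597 = 6.9977.
⟨E⟩ = Σ Eᵢ gᵢe^(−Eᵢ/kT) / Z = (0·1.0000 + 2.59·2.1019 + 4.01·1.1530 + 5.17·0.98313 + 8.93·1.7597) / 6.9977 = 4.41 ×10⁻²¹ J.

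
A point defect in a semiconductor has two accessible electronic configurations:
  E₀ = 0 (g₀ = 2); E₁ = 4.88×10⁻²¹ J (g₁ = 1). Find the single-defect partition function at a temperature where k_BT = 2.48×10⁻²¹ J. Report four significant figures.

Eᵢ/kT = 0, 1.96774.
Z = Σ gᵢe^(−Eᵢ/kT) = 2·e^(−0) + 1·e^(−1.96774) = 2.00000 + 0.139772 = 2.13977.

Z = 2.140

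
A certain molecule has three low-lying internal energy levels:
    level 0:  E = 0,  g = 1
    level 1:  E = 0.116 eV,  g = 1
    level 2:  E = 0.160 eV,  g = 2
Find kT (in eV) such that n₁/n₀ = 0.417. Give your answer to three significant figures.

n₁/n₀ = (g₁/g₀) exp[−(E₁−E₀)/kT] = 0.417.
⇒ (E₁−E₀)/kT = ln((1/1)/0.417) = ln(2.3981) = 0.87468.
kT = 0.116 eV / 0.87468 = 0.133 eV.

0.133 eV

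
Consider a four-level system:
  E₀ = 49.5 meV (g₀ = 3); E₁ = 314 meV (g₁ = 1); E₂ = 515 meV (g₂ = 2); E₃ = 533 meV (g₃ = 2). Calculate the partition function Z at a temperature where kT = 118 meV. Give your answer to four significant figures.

Eᵢ/kT = 0.419492, 2.66102, 4.36441, 4.51695.
Z = Σ gᵢe^(−Eᵢ/kT) = 3·e^(−0.419492) + 1·e^(−2.66102) + 2·e^(−4.36441) + 2·e^(−4.51695) = 1.97214 + 0.0698769 + 0.0254443 + 0.0218446 = 2.08931.

Z = 2.089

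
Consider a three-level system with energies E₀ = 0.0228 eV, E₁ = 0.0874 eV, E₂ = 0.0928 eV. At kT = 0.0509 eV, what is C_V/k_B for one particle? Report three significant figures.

Eᵢ/kT = 0.44794, 1.7171, 1.8232.
Z = Σ e^(−Eᵢ/kT) = e^(−0.44794) + e^(−1.7171) + e^(−1.8232) = 0.63894 + 0.17959 + 0.16151 = 0.98004.
⟨E⟩ = 0.046174 eV, ⟨E²⟩ = 0.0031579 eV².
C_V/k_B = (⟨E²⟩ − ⟨E⟩²)/(kT)² = (0.0031579 − 0.0021320)/0.0025908 = 0.396.

0.396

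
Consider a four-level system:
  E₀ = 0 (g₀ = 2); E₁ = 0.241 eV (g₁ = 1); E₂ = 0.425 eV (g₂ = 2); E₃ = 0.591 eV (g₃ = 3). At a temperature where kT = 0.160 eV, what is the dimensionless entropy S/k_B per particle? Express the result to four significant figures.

Eᵢ/kT = 0, 1.50625, 2.65625, 3.69375.
Z = Σ gᵢe^(−Eᵢ/kT) = 2·e^(−0) + 1·e^(−1.50625) + 2·e^(−2.65625) + 3·e^(−3.69375) = 2.00000 + 0.221740 + 0.140422 + 0.0746356 = 2.43680.
⟨E⟩ = Σ EᵢPᵢ = 0.0645225 eV.
S/k_B = ln Z + ⟨E⟩/kT = ln(2.43680) + 0.0645225/0.160 = 0.890686 + 0.403266 = 1.294.

1.294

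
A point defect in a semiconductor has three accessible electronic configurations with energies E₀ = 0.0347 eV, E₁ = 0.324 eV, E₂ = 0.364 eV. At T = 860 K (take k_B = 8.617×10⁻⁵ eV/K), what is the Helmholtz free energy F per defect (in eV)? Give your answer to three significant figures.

0.0324 eV

k_BT = 8.617×10⁻⁵ × 860 K = 0.074106 eV.
Eᵢ/kT = 0.46825, 4.3721, 4.9119.
Z = Σ e^(−Eᵢ/kT) = e^(−0.46825) + e^(−4.3721) + e^(−4.9119) = 0.62610 + 0.012625 + 0.0073585 = 0.64608.
F = −kT ln Z = −0.074106 × ln(0.64608) = −0.074106 × -0.43683 = 0.0324 eV.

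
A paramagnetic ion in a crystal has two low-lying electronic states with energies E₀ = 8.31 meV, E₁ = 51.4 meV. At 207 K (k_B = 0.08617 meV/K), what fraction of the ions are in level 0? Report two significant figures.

0.92

k_BT = 0.08617 × 207 K = 17.84 meV.
Eᵢ/kT = 0.4658, 2.881.
Z = Σ e^(−Eᵢ/kT) = e^(−0.4658) + e^(−2.881) = 0.6276 + 0.05608 = 0.6837.
P₀ = e^(−E₀/kT) / Z = 0.6276/0.6837 = 0.92.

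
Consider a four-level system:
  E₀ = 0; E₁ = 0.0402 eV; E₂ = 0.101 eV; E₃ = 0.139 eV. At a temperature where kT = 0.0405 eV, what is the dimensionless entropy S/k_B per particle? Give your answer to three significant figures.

0.857

Eᵢ/kT = 0, 0.99259, 2.4938, 3.4321.
Z = Σ e^(−Eᵢ/kT) = e^(−0) + e^(−0.99259) + e^(−2.4938) + e^(−3.4321) = 1.0000 + 0.37062 + 0.082596 + 0.032319 = 1.4855.
⟨E⟩ = Σ EᵢPᵢ = 0.018669 eV.
S/k_B = ln Z + ⟨E⟩/kT = ln(1.4855) + 0.018669/0.0405 = 0.39575 + 0.46096 = 0.857.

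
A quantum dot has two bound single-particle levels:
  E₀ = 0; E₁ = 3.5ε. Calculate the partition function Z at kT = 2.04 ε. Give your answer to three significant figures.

Eᵢ/kT = 0, 1.7157.
Z = Σ e^(−Eᵢ/kT) = e^(−0) + e^(−1.7157) = 1.0000 + 0.17984 = 1.1798.

Z = 1.18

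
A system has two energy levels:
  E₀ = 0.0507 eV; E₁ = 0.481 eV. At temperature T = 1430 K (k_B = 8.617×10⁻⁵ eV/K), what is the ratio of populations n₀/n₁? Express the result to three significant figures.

32.9

k_BT = 8.617×10⁻⁵ × 1430 K = 0.12322 eV.
n₀/n₁ = exp[−(E₀−E₁)/kT] = exp(−(-0.4303 eV)/(0.12322 eV)) = exp(3.4921) = 32.9.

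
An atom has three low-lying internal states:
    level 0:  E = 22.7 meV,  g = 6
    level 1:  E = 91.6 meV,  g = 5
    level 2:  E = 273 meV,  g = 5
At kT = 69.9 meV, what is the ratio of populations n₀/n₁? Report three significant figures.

n₀/n₁ = (g₀/g₁) exp[−(E₀−E₁)/kT] = (6/5) × exp(−(-68.9 meV)/(69.9 meV)) = (6/5) × exp(0.98569) = 3.22.

3.22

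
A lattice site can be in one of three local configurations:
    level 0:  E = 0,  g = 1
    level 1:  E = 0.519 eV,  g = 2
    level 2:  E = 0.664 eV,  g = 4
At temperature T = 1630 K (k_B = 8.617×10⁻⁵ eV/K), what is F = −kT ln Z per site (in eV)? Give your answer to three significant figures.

-0.0115 eV

k_BT = 8.617×10⁻⁵ × 1630 K = 0.14046 eV.
Eᵢ/kT = 0, 3.6950, 4.7273.
Z = Σ gᵢe^(−Eᵢ/kT) = 1·e^(−0) + 2·e^(−3.6950) + 4·e^(−4.7273) = 1.0000 + 0.049695 + 0.035401 = 1.0851.
F = −kT ln Z = −0.14046 × ln(1.0851) = −0.14046 × 0.081672 = -0.0115 eV.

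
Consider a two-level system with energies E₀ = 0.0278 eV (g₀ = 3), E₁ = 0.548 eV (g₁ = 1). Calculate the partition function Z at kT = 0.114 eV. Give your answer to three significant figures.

Eᵢ/kT = 0.24386, 4.8070.
Z = Σ gᵢe^(−Eᵢ/kT) = 3·e^(−0.24386) + 1·e^(−4.8070) = 2.3508 + 0.0081723 = 2.3590.

Z = 2.36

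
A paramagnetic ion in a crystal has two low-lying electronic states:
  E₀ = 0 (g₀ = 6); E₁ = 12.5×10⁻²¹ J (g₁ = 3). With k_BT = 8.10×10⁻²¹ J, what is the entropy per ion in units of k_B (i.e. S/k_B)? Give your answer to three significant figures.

Eᵢ/kT = 0, 1.5432.
Z = Σ gᵢe^(−Eᵢ/kT) = 6·e^(−0) + 3·e^(−1.5432) = 6.0000 + 0.64109 = 6.6411.
⟨E⟩ = Σ EᵢPᵢ = 1.2067 ×10⁻²¹ J.
S/k_B = ln Z + ⟨E⟩/kT = ln(6.6411) + 1.2067/8.10 = 1.8933 + 0.14898 = 2.04.

2.04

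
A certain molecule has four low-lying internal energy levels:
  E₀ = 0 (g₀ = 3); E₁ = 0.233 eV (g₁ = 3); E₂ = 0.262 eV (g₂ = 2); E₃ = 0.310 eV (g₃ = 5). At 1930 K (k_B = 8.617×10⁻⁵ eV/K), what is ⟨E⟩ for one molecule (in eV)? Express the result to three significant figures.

k_BT = 8.617×10⁻⁵ × 1930 K = 0.16631 eV.
Eᵢ/kT = 0, 1.4010, 1.5754, 1.8640.
Z = Σ gᵢe^(−Eᵢ/kT) = 3·e^(−0) + 3·e^(−1.4010) + 2·e^(−1.5754) + 5·e^(−1.8640) = 3.0000 + 0.73905 + 0.41385 + 0.77526 = 4.9282.
⟨E⟩ = Σ Eᵢ gᵢe^(−Eᵢ/kT) / Z = (0·3.0000 + 0.233·0.73905 + 0.262·0.41385 + 0.310·0.77526) / 4.9282 = 0.106 eV.

0.106 eV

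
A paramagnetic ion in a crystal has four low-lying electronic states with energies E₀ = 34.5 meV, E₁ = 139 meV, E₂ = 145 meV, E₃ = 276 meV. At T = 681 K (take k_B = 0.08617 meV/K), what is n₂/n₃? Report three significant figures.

9.32

k_BT = 0.08617 × 681 K = 58.682 meV.
n₂/n₃ = exp[−(E₂−E₃)/kT] = exp(−(-131 meV)/(58.682 meV)) = exp(2.2324) = 9.32.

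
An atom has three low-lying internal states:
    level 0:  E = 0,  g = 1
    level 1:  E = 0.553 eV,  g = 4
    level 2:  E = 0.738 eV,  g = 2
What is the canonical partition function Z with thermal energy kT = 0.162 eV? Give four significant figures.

Eᵢ/kT = 0, 3.41358, 4.55556.
Z = Σ gᵢe^(−Eᵢ/kT) = 1·e^(−0) + 4·e^(−3.41358) + 2·e^(−4.55556) = 1.00000 + 0.131692 + 0.0210172 = 1.15271.

Z = 1.153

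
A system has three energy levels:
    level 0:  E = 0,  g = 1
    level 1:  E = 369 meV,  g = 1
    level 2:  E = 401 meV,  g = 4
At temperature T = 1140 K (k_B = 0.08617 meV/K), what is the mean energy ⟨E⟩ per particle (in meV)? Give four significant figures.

32.71 meV

k_BT = 0.08617 × 1140 K = 98.2338 meV.
Eᵢ/kT = 0, 3.75634, 4.08210.
Z = Σ gᵢe^(−Eᵢ/kT) = 1·e^(−0) + 1·e^(−3.75634) + 4·e^(−4.08210) = 1.00000 + 0.0233691 + 0.0674880 = 1.09086.
⟨E⟩ = Σ Eᵢ gᵢe^(−Eᵢ/kT) / Z = (0·1.00000 + 369·0.0233691 + 401·0.0674880) / 1.09086 = 32.71 meV.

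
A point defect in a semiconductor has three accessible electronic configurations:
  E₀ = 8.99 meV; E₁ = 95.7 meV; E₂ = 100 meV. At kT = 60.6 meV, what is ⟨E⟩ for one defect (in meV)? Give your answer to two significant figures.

37 meV

Eᵢ/kT = 0.1483, 1.579, 1.650.
Z = Σ e^(−Eᵢ/kT) = e^(−0.1483) + e^(−1.579) + e^(−1.650) = 0.8622 + 0.2062 + 0.1920 = 1.260.
⟨E⟩ = Σ Eᵢ e^(−Eᵢ/kT) / Z = (8.99·0.8622 + 95.7·0.2062 + 100·0.1920) / 1.260 = 37 meV.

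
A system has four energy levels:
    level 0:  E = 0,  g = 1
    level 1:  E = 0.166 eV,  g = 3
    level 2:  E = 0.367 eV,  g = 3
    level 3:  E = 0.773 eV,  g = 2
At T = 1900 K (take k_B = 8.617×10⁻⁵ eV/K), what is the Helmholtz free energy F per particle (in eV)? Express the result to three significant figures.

-0.145 eV

k_BT = 8.617×10⁻⁵ × 1900 K = 0.16372 eV.
Eᵢ/kT = 0, 1.0139, 2.2416, 4.7215.
Z = Σ gᵢe^(−Eᵢ/kT) = 1·e^(−0) + 3·e^(−1.0139) + 3·e^(−2.2416) + 2·e^(−4.7215) = 1.0000 + 1.0884 + 0.31886 + 0.017804 = 2.4251.
F = −kT ln Z = −0.16372 × ln(2.4251) = −0.16372 × 0.88587 = -0.145 eV.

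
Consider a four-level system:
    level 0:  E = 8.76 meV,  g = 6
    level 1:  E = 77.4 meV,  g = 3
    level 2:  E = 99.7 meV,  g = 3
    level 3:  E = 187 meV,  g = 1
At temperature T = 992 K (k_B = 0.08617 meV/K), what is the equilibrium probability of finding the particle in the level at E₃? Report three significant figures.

k_BT = 0.08617 × 992 K = 85.481 meV.
Eᵢ/kT = 0.10248, 0.90546, 1.1663, 2.1876.
Z = Σ gᵢe^(−Eᵢ/kT) = 6·e^(−0.10248) + 3·e^(−0.90546) + 3·e^(−1.1663) + 1·e^(−2.1876) = 5.4156 + 1.2131 + 0.93455 + 0.11219 = 7.6754.
P₃ = g₃ e^(−E₃/kT) / Z = 0.11219/7.6754 = 0.0146.

0.0146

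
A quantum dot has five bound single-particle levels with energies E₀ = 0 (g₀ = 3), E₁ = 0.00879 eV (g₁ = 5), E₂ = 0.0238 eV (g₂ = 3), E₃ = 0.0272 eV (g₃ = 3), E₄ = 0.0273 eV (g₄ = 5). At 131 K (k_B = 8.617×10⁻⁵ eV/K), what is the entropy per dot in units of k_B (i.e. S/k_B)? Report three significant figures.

2.52

k_BT = 8.617×10⁻⁵ × 131 K = 0.011288 eV.
Eᵢ/kT = 0, 0.77870, 2.1084, 2.4096, 2.4185.
Z = Σ gᵢe^(−Eᵢ/kT) = 3·e^(−0) + 5·e^(−0.77870) + 3·e^(−2.1084) + 3·e^(−2.4096) + 5·e^(−2.4185) = 3.0000 + 2.2950 + 0.36430 + 0.26955 + 0.44528 = 6.3741.
⟨E⟩ = Σ EᵢPᵢ = 0.0075824 eV.
S/k_B = ln Z + ⟨E⟩/kT = ln(6.3741) + 0.0075824/0.011288 = 1.8522 + 0.67172 = 2.52.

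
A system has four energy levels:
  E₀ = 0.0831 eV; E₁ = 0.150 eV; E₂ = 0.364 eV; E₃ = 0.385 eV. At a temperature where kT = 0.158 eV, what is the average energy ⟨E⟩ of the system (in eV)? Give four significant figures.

0.1520 eV

Eᵢ/kT = 0.525949, 0.949367, 2.30380, 2.43671.
Z = Σ e^(−Eᵢ/kT) = e^(−0.525949) + e^(−0.949367) + e^(−2.30380) + e^(−2.43671) = 0.590994 + 0.386986 + 0.0998786 + 0.0874481 = 1.16531.
⟨E⟩ = Σ Eᵢ e^(−Eᵢ/kT) / Z = (0.0831·0.590994 + 0.150·0.386986 + 0.364·0.0998786 + 0.385·0.0874481) / 1.16531 = 0.1520 eV.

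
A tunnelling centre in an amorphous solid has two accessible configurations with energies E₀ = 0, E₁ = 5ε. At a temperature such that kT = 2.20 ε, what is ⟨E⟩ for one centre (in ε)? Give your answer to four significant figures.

0.4670 ε

Eᵢ/kT = 0, 2.27273.
Z = Σ e^(−Eᵢ/kT) = e^(−0) + e^(−2.27273) = 1.00000 + 0.103031 = 1.10303.
⟨E⟩ = Σ Eᵢ e^(−Eᵢ/kT) / Z = (0·1.00000 + 5·0.103031) / 1.10303 = 0.4670 ε.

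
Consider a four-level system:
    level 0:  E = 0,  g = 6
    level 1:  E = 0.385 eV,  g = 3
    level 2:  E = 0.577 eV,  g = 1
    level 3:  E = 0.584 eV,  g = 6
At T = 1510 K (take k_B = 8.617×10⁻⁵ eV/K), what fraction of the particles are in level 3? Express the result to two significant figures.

k_BT = 8.617×10⁻⁵ × 1510 K = 0.1301 eV.
Eᵢ/kT = 0, 2.959, 4.435, 4.489.
Z = Σ gᵢe^(−Eᵢ/kT) = 6·e^(−0) + 3·e^(−2.959) + 1·e^(−4.435) + 6·e^(−4.489) = 6.000 + 0.1556 + 0.01186 + 0.06739 = 6.235.
P₃ = g₃ e^(−E₃/kT) / Z = 0.06739/6.235 = 0.011.

0.011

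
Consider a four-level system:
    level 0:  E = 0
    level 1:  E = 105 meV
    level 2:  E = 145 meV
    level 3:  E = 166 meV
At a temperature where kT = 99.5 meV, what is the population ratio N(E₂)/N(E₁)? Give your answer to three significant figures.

n₂/n₁ = exp[−(E₂−E₁)/kT] = exp(−(40 meV)/(99.5 meV)) = exp(-0.40201) = 0.669.

0.669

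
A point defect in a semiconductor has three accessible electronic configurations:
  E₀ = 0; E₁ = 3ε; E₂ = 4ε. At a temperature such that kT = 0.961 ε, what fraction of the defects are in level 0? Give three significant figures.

Eᵢ/kT = 0, 3.1217, 4.1623.
Z = Σ e^(−Eᵢ/kT) = e^(−0) + e^(−3.1217) + e^(−4.1623) = 1.0000 + 0.044082 + 0.015572 = 1.0597.
P₀ = e^(−E₀/kT) / Z = 1.0000/1.0597 = 0.944.

0.944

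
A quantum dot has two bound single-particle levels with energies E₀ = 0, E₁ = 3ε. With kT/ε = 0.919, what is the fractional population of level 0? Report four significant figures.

Eᵢ/kT = 0, 3.26442.
Z = Σ e^(−Eᵢ/kT) = e^(−0) + e^(−3.26442) = 1.00000 + 0.0382191 = 1.03822.
P₀ = e^(−E₀/kT) / Z = 1.00000/1.03822 = 0.9632.

0.9632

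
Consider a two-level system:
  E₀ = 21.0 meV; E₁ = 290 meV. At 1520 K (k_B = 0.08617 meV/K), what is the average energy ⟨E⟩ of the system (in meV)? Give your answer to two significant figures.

52 meV

k_BT = 0.08617 × 1520 K = 131.0 meV.
Eᵢ/kT = 0.1603, 2.214.
Z = Σ e^(−Eᵢ/kT) = e^(−0.1603) + e^(−2.214) = 0.8519 + 0.1093 = 0.9612.
⟨E⟩ = Σ Eᵢ e^(−Eᵢ/kT) / Z = (21.0·0.8519 + 290·0.1093) / 0.9612 = 52 meV.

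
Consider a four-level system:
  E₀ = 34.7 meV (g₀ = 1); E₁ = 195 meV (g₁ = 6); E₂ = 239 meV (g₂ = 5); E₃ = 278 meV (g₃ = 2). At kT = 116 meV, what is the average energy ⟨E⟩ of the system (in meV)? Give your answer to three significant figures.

Eᵢ/kT = 0.29914, 1.6810, 2.0603, 2.3966.
Z = Σ gᵢe^(−Eᵢ/kT) = 1·e^(−0.29914) + 6·e^(−1.6810) + 5·e^(−2.0603) + 2·e^(−2.3966) = 0.74146 + 1.1171 + 0.63708 + 0.18205 = 2.6777.
⟨E⟩ = Σ Eᵢ gᵢe^(−Eᵢ/kT) / Z = (34.7·0.74146 + 195·1.1171 + 239·0.63708 + 278·0.18205) / 2.6777 = 167 meV.

167 meV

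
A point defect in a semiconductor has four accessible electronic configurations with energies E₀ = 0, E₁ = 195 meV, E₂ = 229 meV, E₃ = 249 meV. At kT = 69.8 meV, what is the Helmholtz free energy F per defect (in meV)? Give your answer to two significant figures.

Eᵢ/kT = 0, 2.794, 3.281, 3.567.
Z = Σ e^(−Eᵢ/kT) = e^(−0) + e^(−2.794) + e^(−3.281) + e^(−3.567) = 1.000 + 0.06118 + 0.03759 + 0.02824 = 1.127.
F = −kT ln Z = −69.8 × ln(1.127) = −69.8 × 0.1196 = -8.3 meV.

-8.3 meV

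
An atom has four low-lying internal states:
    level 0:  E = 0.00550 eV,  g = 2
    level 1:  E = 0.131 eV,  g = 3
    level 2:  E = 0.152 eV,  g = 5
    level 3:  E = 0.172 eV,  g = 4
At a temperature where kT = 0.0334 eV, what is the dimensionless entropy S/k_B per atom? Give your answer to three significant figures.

Eᵢ/kT = 0.16467, 3.9222, 4.5509, 5.1497.
Z = Σ gᵢe^(−Eᵢ/kT) = 2·e^(−0.16467) + 3·e^(−3.9222) + 5·e^(−4.5509) + 4·e^(−5.1497) = 1.6963 + 0.059392 + 0.052788 + 0.023205 = 1.8317.
⟨E⟩ = Σ EᵢPᵢ = 0.015901 eV.
S/k_B = ln Z + ⟨E⟩/kT = ln(1.8317) + 0.015901/0.0334 = 0.60524 + 0.47608 = 1.08.

1.08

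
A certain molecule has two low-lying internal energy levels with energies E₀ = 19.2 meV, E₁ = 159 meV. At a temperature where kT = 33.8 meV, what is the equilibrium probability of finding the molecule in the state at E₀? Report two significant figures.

0.98

Eᵢ/kT = 0.5680, 4.704.
Z = Σ e^(−Eᵢ/kT) = e^(−0.5680) + e^(−4.704) = 0.5667 + 0.009059 = 0.5758.
P₀ = e^(−E₀/kT) / Z = 0.5667/0.5758 = 0.98.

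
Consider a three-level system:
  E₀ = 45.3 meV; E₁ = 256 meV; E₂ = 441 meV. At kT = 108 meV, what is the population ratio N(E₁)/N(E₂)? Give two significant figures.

5.5

n₁/n₂ = exp[−(E₁−E₂)/kT] = exp(−(-185 meV)/(108 meV)) = exp(1.713) = 5.5.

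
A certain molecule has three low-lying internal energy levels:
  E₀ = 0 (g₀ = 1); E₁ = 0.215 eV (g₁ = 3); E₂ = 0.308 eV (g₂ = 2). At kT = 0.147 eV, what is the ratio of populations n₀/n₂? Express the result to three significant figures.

4.06

n₀/n₂ = (g₀/g₂) exp[−(E₀−E₂)/kT] = (1/2) × exp(−(-0.308 eV)/(0.147 eV)) = (1/2) × exp(2.0952) = 4.06.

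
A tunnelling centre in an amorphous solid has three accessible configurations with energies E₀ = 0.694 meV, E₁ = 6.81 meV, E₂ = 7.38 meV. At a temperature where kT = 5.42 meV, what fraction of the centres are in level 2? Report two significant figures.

0.18

Eᵢ/kT = 0.1280, 1.256, 1.362.
Z = Σ e^(−Eᵢ/kT) = e^(−0.1280) + e^(−1.256) + e^(−1.362) = 0.8799 + 0.2848 + 0.2561 = 1.421.
P₂ = e^(−E₂/kT) / Z = 0.2561/1.421 = 0.18.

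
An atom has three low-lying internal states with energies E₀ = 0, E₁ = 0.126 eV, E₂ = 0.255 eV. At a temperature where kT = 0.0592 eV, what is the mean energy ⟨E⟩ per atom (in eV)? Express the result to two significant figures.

Eᵢ/kT = 0, 2.128, 4.307.
Z = Σ e^(−Eᵢ/kT) = e^(−0) + e^(−2.128) + e^(−4.307) = 1.000 + 0.1191 + 0.01347 = 1.133.
⟨E⟩ = Σ Eᵢ e^(−Eᵢ/kT) / Z = (0·1.000 + 0.126·0.1191 + 0.255·0.01347) / 1.133 = 0.016 eV.

0.016 eV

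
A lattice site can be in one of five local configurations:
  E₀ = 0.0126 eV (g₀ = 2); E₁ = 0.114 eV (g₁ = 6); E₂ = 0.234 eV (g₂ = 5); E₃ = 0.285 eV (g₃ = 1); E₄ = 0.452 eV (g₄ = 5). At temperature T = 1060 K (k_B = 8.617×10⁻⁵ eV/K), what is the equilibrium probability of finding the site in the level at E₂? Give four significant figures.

0.09817

k_BT = 8.617×10⁻⁵ × 1060 K = 0.0913402 eV.
Eᵢ/kT = 0.137946, 1.24808, 2.56185, 3.12020, 4.94853.
Z = Σ gᵢe^(−Eᵢ/kT) = 2·e^(−0.137946) + 6·e^(−1.24808) + 5·e^(−2.56185) + 1·e^(−3.12020) + 5·e^(−4.94853) = 1.74229 + 1.72233 + 0.385809 + 0.0441483 + 0.0354691 = 3.93005.
P₂ = g₂ e^(−E₂/kT) / Z = 0.385809/3.93005 = 0.09817.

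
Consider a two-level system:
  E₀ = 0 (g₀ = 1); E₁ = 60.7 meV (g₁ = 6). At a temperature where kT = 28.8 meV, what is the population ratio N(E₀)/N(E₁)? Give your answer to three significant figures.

1.37

n₀/n₁ = (g₀/g₁) exp[−(E₀−E₁)/kT] = (1/6) × exp(−(-60.7 meV)/(28.8 meV)) = (1/6) × exp(2.1076) = 1.37.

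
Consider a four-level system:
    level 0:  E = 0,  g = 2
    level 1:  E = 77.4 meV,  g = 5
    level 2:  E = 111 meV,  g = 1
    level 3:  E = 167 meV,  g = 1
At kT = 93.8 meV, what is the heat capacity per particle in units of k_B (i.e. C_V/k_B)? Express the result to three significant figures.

Eᵢ/kT = 0, 0.82516, 1.1834, 1.7804.
Z = Σ gᵢe^(−Eᵢ/kT) = 2·e^(−0) + 5·e^(−0.82516) + 1·e^(−1.1834) + 1·e^(−1.7804) = 2.0000 + 2.1908 + 0.30624 + 0.16857 = 4.6656.
⟨E⟩ = 49.664 meV, ⟨E²⟩ = 4629.4 meV².
C_V/k_B = (⟨E²⟩ − ⟨E⟩²)/(kT)² = (4629.4 − 2466.5)/8798.4 = 0.246.

0.246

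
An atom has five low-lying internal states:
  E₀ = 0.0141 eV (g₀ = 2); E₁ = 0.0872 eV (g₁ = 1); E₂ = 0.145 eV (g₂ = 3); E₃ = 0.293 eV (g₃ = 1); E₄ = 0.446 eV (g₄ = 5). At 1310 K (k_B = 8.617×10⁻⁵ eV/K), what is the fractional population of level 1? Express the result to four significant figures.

0.1431

k_BT = 8.617×10⁻⁵ × 1310 K = 0.112883 eV.
Eᵢ/kT = 0.124908, 0.772481, 1.28452, 2.59561, 3.95099.
Z = Σ gᵢe^(−Eᵢ/kT) = 2·e^(−0.124908) + 1·e^(−0.772481) + 3·e^(−1.28452) + 1·e^(−2.59561) + 5·e^(−3.95099) = 1.76516 + 0.461866 + 0.830350 + 0.0746004 + 0.0961782 = 3.22815.
P₁ = g₁ e^(−E₁/kT) / Z = 0.461866/3.22815 = 0.1431.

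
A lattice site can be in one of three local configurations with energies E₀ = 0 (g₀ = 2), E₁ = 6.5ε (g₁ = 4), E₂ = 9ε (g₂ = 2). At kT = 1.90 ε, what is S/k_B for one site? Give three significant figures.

1.01

Eᵢ/kT = 0, 3.4211, 4.7368.
Z = Σ gᵢe^(−Eᵢ/kT) = 2·e^(−0) + 4·e^(−3.4211) + 2·e^(−4.7368) = 2.0000 + 0.13071 + 0.017533 = 2.1482.
⟨E⟩ = Σ EᵢPᵢ = 0.46896 ε.
S/k_B = ln Z + ⟨E⟩/kT = ln(2.1482) + 0.46896/1.90 = 0.76463 + 0.24682 = 1.01.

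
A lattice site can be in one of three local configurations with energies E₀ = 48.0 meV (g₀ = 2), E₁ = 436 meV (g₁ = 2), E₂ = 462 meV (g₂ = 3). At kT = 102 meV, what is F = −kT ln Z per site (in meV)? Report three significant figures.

Eᵢ/kT = 0.47059, 4.2745, 4.5294.
Z = Σ gᵢe^(−Eᵢ/kT) = 2·e^(−0.47059) + 2·e^(−4.2745) + 3·e^(−4.5294) = 1.2493 + 0.027838 + 0.032361 = 1.3095.
F = −kT ln Z = −102 × ln(1.3095) = −102 × 0.26965 = -27.5 meV.

-27.5 meV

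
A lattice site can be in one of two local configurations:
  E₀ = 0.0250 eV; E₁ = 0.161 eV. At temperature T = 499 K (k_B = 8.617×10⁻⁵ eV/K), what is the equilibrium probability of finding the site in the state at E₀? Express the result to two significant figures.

k_BT = 8.617×10⁻⁵ × 499 K = 0.04300 eV.
Eᵢ/kT = 0.5814, 3.744.
Z = Σ e^(−Eᵢ/kT) = e^(−0.5814) + e^(−3.744) = 0.5591 + 0.02366 = 0.5828.
P₀ = e^(−E₀/kT) / Z = 0.5591/0.5828 = 0.96.

0.96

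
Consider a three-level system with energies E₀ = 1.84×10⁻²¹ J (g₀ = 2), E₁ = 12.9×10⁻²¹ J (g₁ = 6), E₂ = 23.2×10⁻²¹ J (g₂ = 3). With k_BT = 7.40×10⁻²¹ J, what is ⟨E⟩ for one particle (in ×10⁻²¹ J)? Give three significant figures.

Eᵢ/kT = 0.24865, 1.7432, 3.1351.
Z = Σ gᵢe^(−Eᵢ/kT) = 2·e^(−0.24865) + 6·e^(−1.7432) + 3·e^(−3.1351) = 1.5597 + 1.0498 + 0.13049 = 2.7400.
⟨E⟩ = Σ Eᵢ gᵢe^(−Eᵢ/kT) / Z = (1.84·1.5597 + 12.9·1.0498 + 23.2·0.13049) / 2.7400 = 7.09 ×10⁻²¹ J.

7.09 ×10⁻²¹ J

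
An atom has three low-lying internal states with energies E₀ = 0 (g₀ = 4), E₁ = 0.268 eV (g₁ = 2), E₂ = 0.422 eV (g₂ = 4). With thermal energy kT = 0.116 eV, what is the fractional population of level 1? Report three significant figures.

0.0461

Eᵢ/kT = 0, 2.3103, 3.6379.
Z = Σ gᵢe^(−Eᵢ/kT) = 4·e^(−0) + 2·e^(−2.3103) + 4·e^(−3.6379) = 4.0000 + 0.19846 + 0.10523 = 4.3037.
P₁ = g₁ e^(−E₁/kT) / Z = 0.19846/4.3037 = 0.0461.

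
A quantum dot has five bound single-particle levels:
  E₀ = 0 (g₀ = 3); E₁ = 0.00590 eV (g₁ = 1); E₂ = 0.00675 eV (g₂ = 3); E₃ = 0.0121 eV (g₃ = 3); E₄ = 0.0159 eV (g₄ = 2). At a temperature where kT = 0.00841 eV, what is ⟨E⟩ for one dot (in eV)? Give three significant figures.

0.00434 eV

Eᵢ/kT = 0, 0.70155, 0.80262, 1.4388, 1.8906.
Z = Σ gᵢe^(−Eᵢ/kT) = 3·e^(−0) + 1·e^(−0.70155) + 3·e^(−0.80262) + 3·e^(−1.4388) + 2·e^(−1.8906) = 3.0000 + 0.49582 + 1.3445 + 0.71164 + 0.30196 = 5.8539.
⟨E⟩ = Σ Eᵢ gᵢe^(−Eᵢ/kT) / Z = (0·3.0000 + 0.00590·0.49582 + 0.00675·1.3445 + 0.0121·0.71164 + 0.0159·0.30196) / 5.8539 = 0.00434 eV.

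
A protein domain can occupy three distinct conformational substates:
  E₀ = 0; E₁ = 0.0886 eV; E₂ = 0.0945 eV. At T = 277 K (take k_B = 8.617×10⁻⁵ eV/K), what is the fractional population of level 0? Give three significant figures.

k_BT = 8.617×10⁻⁵ × 277 K = 0.023869 eV.
Eᵢ/kT = 0, 3.7119, 3.9591.
Z = Σ e^(−Eᵢ/kT) = e^(−0) + e^(−3.7119) + e^(−3.9591) = 1.0000 + 0.024431 + 0.019080 = 1.0435.
P₀ = e^(−E₀/kT) / Z = 1.0000/1.0435 = 0.958.

0.958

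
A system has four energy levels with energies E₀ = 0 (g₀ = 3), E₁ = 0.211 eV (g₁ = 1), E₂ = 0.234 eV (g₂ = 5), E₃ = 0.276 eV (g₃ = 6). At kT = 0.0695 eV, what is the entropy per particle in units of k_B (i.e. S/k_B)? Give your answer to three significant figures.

1.56

Eᵢ/kT = 0, 3.0360, 3.3669, 3.9712.
Z = Σ gᵢe^(−Eᵢ/kT) = 3·e^(−0) + 1·e^(−3.0360) + 5·e^(−3.3669) + 6·e^(−3.9712) = 3.0000 + 0.048027 + 0.17248 + 0.11310 = 3.3336.
⟨E⟩ = Σ EᵢPᵢ = 0.024511 eV.
S/k_B = ln Z + ⟨E⟩/kT = ln(3.3336) + 0.024511/0.0695 = 1.2041 + 0.35268 = 1.56.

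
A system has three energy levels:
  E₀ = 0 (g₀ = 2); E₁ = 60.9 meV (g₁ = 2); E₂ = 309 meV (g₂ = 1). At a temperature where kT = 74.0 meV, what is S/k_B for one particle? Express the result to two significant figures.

Eᵢ/kT = 0, 0.8230, 4.176.
Z = Σ gᵢe^(−Eᵢ/kT) = 2·e^(−0) + 2·e^(−0.8230) + 1·e^(−4.176) = 2.000 + 0.8782 + 0.01536 = 2.894.
⟨E⟩ = Σ EᵢPᵢ = 20.12 meV.
S/k_B = ln Z + ⟨E⟩/kT = ln(2.894) + 20.12/74.0 = 1.063 + 0.2719 = 1.3.

1.3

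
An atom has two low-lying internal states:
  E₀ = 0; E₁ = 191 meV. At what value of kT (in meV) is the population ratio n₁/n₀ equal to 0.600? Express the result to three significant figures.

n₁/n₀ = exp[−(E₁−E₀)/kT] = 0.600.
⇒ (E₁−E₀)/kT = ln(1/0.600) = ln(1.6667) = 0.51085.
kT = 191 meV / 0.51085 = 374 meV.

374 meV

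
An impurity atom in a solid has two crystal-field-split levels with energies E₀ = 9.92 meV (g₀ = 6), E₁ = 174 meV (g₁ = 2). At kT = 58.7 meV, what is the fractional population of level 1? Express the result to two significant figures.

0.020

Eᵢ/kT = 0.1690, 2.964.
Z = Σ gᵢe^(−Eᵢ/kT) = 6·e^(−0.1690) + 2·e^(−2.964) = 5.067 + 0.1032 = 5.170.
P₁ = g₁ e^(−E₁/kT) / Z = 0.1032/5.170 = 0.020.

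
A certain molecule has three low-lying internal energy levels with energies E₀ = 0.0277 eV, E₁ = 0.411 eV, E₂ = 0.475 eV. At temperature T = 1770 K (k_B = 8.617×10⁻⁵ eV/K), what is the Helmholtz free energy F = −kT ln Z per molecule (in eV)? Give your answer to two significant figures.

k_BT = 8.617×10⁻⁵ × 1770 K = 0.1525 eV.
Eᵢ/kT = 0.1816, 2.695, 3.115.
Z = Σ e^(−Eᵢ/kT) = e^(−0.1816) + e^(−2.695) + e^(−3.115) = 0.8339 + 0.06754 + 0.04438 = 0.9458.
F = −kT ln Z = −0.1525 × ln(0.9458) = −0.1525 × -0.05572 = 0.0085 eV.

0.0085 eV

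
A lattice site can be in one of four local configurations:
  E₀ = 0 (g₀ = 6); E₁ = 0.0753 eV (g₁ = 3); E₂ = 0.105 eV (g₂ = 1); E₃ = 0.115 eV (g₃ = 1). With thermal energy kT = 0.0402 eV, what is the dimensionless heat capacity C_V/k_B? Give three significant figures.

0.358

Eᵢ/kT = 0, 1.8731, 2.6119, 2.8607.
Z = Σ gᵢe^(−Eᵢ/kT) = 6·e^(−0) + 3·e^(−1.8731) + 1·e^(−2.6119) + 1·e^(−2.8607) = 6.0000 + 0.46094 + 0.073395 + 0.057229 = 6.5916.
⟨E⟩ = 0.0074332 eV, ⟨E²⟩ = 0.00063408 eV².
C_V/k_B = (⟨E²⟩ − ⟨E⟩²)/(kT)² = (0.00063408 − 0.000055252)/0.0016160 = 0.358.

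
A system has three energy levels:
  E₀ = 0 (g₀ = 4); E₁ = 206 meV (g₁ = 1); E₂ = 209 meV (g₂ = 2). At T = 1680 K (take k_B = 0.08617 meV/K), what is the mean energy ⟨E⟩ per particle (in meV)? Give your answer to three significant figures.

31.5 meV

k_BT = 0.08617 × 1680 K = 144.77 meV.
Eᵢ/kT = 0, 1.4229, 1.4437.
Z = Σ gᵢe^(−Eᵢ/kT) = 4·e^(−0) + 1·e^(−1.4229) + 2·e^(−1.4437) = 4.0000 + 0.24101 + 0.47211 = 4.7131.
⟨E⟩ = Σ Eᵢ gᵢe^(−Eᵢ/kT) / Z = (0·4.0000 + 206·0.24101 + 209·0.47211) / 4.7131 = 31.5 meV.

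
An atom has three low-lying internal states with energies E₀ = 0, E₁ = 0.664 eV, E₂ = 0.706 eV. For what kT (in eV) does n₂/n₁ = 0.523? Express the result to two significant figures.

0.065 eV

n₂/n₁ = exp[−(E₂−E₁)/kT] = 0.523.
⇒ (E₂−E₁)/kT = ln(1/0.523) = ln(1.912) = 0.6481.
kT = 0.042 eV / 0.6481 = 0.065 eV.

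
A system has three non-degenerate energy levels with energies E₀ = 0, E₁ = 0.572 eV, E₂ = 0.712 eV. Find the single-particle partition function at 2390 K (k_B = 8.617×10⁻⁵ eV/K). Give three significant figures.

k_BT = 8.617×10⁻⁵ × 2390 K = 0.20595 eV.
Eᵢ/kT = 0, 2.7774, 3.4571.
Z = Σ e^(−Eᵢ/kT) = e^(−0) + e^(−2.7774) + e^(−3.4571) = 1.0000 + 0.062200 + 0.031521 = 1.0937.

Z = 1.09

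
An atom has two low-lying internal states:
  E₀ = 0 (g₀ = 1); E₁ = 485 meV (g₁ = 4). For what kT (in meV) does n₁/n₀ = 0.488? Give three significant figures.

231 meV

n₁/n₀ = (g₁/g₀) exp[−(E₁−E₀)/kT] = 0.488.
⇒ (E₁−E₀)/kT = ln((4/1)/0.488) = ln(8.1967) = 2.1037.
kT = 485 meV / 2.1037 = 231 meV.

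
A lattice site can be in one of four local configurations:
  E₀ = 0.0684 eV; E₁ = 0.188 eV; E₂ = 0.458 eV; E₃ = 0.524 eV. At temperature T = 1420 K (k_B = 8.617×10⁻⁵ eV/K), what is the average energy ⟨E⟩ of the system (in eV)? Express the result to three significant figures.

k_BT = 8.617×10⁻⁵ × 1420 K = 0.12236 eV.
Eᵢ/kT = 0.55901, 1.5364, 3.7431, 4.2824.
Z = Σ e^(−Eᵢ/kT) = e^(−0.55901) + e^(−1.5364) + e^(−3.7431) + e^(−4.2824) = 0.57177 + 0.21515 + 0.023681 + 0.013809 = 0.82441.
⟨E⟩ = Σ Eᵢ e^(−Eᵢ/kT) / Z = (0.0684·0.57177 + 0.188·0.21515 + 0.458·0.023681 + 0.524·0.013809) / 0.82441 = 0.118 eV.

0.118 eV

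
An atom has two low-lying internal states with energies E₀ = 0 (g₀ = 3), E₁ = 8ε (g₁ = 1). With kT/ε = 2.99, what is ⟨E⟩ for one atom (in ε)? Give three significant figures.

0.180 ε

Eᵢ/kT = 0, 2.6756.
Z = Σ gᵢe^(−Eᵢ/kT) = 3·e^(−0) + 1·e^(−2.6756) = 3.0000 + 0.068865 = 3.0689.
⟨E⟩ = Σ Eᵢ gᵢe^(−Eᵢ/kT) / Z = (0·3.0000 + 8·0.068865) / 3.0689 = 0.180 ε.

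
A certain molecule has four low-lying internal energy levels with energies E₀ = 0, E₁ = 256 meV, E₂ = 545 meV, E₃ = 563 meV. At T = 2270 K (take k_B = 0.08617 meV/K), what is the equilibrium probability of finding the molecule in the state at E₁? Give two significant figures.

k_BT = 0.08617 × 2270 K = 195.6 meV.
Eᵢ/kT = 0, 1.309, 2.786, 2.878.
Z = Σ e^(−Eᵢ/kT) = e^(−0) + e^(−1.309) + e^(−2.786) + e^(−2.878) = 1.000 + 0.2701 + 0.06167 + 0.05625 = 1.388.
P₁ = e^(−E₁/kT) / Z = 0.2701/1.388 = 0.19.

0.19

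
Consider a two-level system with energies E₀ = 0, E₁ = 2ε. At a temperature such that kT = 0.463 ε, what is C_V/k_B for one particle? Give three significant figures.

0.242

Eᵢ/kT = 0, 4.3197.
Z = Σ e^(−Eᵢ/kT) = e^(−0) + e^(−4.3197) = 1.0000 + 0.013304 = 1.0133.
⟨E⟩ = 0.026259 ε, ⟨E²⟩ = 0.052518 ε².
C_V/k_B = (⟨E²⟩ − ⟨E⟩²)/(kT)² = (0.052518 − 0.00068954)/0.21437 = 0.242.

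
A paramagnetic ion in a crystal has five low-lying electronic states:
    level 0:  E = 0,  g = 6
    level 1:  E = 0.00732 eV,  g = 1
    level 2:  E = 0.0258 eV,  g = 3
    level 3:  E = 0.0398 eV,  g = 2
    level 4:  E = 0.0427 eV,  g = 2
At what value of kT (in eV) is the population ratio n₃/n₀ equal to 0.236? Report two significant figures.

0.12 eV

n₃/n₀ = (g₃/g₀) exp[−(E₃−E₀)/kT] = 0.236.
⇒ (E₃−E₀)/kT = ln((2/6)/0.236) = ln(1.412) = 0.3450.
kT = 0.0398 eV / 0.3450 = 0.12 eV.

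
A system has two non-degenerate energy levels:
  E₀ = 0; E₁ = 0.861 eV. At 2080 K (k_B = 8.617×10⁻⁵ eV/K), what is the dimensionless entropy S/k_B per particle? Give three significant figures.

0.0472

k_BT = 8.617×10⁻⁵ × 2080 K = 0.17923 eV.
Eᵢ/kT = 0, 4.8039.
Z = Σ e^(−Eᵢ/kT) = e^(−0) + e^(−4.8039) = 1.0000 + 0.0081977 = 1.0082.
⟨E⟩ = Σ EᵢPᵢ = 0.0070008 eV.
S/k_B = ln Z + ⟨E⟩/kT = ln(1.0082) + 0.0070008/0.17923 = 0.0081666 + 0.039060 = 0.0472.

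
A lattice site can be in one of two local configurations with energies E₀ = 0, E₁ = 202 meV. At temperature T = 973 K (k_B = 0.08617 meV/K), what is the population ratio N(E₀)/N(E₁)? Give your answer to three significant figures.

k_BT = 0.08617 × 973 K = 83.843 meV.
n₀/n₁ = exp[−(E₀−E₁)/kT] = exp(−(-202 meV)/(83.843 meV)) = exp(2.4093) = 11.1.

11.1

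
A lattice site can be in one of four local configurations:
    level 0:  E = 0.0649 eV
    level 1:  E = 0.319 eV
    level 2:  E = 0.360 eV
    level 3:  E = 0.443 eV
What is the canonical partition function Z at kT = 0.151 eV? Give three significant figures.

Eᵢ/kT = 0.42980, 2.1126, 2.3841, 2.9338.
Z = Σ e^(−Eᵢ/kT) = e^(−0.42980) + e^(−2.1126) + e^(−2.3841) + e^(−2.9338) = 0.65064 + 0.12092 + 0.092172 + 0.053195 = 0.91693.

Z = 0.917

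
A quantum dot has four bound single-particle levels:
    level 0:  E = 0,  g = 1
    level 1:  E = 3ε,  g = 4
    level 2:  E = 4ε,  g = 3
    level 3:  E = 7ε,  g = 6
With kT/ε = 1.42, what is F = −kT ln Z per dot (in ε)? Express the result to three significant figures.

-0.759 ε

Eᵢ/kT = 0, 2.1127, 2.8169, 4.9296.
Z = Σ gᵢe^(−Eᵢ/kT) = 1·e^(−0) + 4·e^(−2.1127) + 3·e^(−2.8169) + 6·e^(−4.9296) = 1.0000 + 0.48364 + 0.17937 + 0.043376 = 1.7064.
F = −kT ln Z = −1.42 × ln(1.7064) = −1.42 × 0.53439 = -0.759 ε.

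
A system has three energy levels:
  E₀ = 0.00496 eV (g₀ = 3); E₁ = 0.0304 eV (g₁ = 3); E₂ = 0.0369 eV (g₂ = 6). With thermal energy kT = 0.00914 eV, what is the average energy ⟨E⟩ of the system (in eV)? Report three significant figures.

Eᵢ/kT = 0.54267, 3.3260, 4.0372.
Z = Σ gᵢe^(−Eᵢ/kT) = 3·e^(−0.54267) + 3·e^(−3.3260) + 6·e^(−4.0372) = 1.7436 + 0.10781 + 0.10588 = 1.9573.
⟨E⟩ = Σ Eᵢ gᵢe^(−Eᵢ/kT) / Z = (0.00496·1.7436 + 0.0304·0.10781 + 0.0369·0.10588) / 1.9573 = 0.00809 eV.

0.00809 eV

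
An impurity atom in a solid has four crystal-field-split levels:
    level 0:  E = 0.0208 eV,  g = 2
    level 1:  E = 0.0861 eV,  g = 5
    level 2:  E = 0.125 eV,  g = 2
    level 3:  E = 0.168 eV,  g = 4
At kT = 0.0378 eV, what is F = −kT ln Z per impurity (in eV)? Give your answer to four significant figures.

-0.02193 eV

Eᵢ/kT = 0.550265, 2.27778, 3.30688, 4.44444.
Z = Σ gᵢe^(−Eᵢ/kT) = 2·e^(−0.550265) + 5·e^(−2.27778) + 2·e^(−3.30688) + 4·e^(−4.44444) = 1.15359 + 0.512558 + 0.0732606 + 0.0469747 = 1.78638.
F = −kT ln Z = −0.0378 × ln(1.78638) = −0.0378 × 0.580191 = -0.02193 eV.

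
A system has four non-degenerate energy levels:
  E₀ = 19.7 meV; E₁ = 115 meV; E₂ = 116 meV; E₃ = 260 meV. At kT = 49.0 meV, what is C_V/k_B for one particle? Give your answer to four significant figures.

Eᵢ/kT = 0.402041, 2.34694, 2.36735, 5.30612.
Z = Σ e^(−Eᵢ/kT) = e^(−0.402041) + e^(−2.34694) + e^(−2.36735) + e^(−5.30612) = 0.668953 + 0.0956614 + 0.0937288 + 0.00496114 = 0.863304.
⟨E⟩ = 42.0963 meV, ⟨E²⟩ = 3615.56 meV².
C_V/k_B = (⟨E²⟩ − ⟨E⟩²)/(kT)² = (3615.56 − 1772.10)/2401.00 = 0.7678.

0.7678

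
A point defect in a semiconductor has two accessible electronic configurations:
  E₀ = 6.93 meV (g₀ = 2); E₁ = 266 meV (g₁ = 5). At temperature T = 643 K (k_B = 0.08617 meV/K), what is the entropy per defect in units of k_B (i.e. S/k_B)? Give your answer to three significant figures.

k_BT = 0.08617 × 643 K = 55.407 meV.
Eᵢ/kT = 0.12507, 4.8008.
Z = Σ gᵢe^(−Eᵢ/kT) = 2·e^(−0.12507) + 5·e^(−4.8008) = 1.7649 + 0.041116 = 1.8060.
⟨E⟩ = Σ EᵢPᵢ = 12.828 meV.
S/k_B = ln Z + ⟨E⟩/kT = ln(1.8060) + 12.828/55.407 = 0.59111 + 0.23152 = 0.823.

0.823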